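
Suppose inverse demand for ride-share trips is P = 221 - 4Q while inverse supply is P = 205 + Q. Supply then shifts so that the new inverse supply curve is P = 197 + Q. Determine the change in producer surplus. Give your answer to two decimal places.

6.40

Initial equilibrium: Q_0 = 3.2, P_0 = 208.2; CS_0 = (1/2)(3.2)(12.8) = 20.48, PS_0 = (1/2)(3.2)(3.2) = 5.12.
New equilibrium: 221 - 4Q = 197 + Q gives Q_1 = 4.8, P_1 = 201.8; CS_1 = 46.08, PS_1 = 11.52.
Change in producer surplus = 11.52 - 5.12 = 6.4.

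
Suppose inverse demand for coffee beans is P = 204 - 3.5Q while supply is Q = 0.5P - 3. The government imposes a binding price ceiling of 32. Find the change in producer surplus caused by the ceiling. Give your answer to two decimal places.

-1127.00

Rewriting supply in inverse form: P = 6 + 2Q.
Free-market equilibrium: 204 - 3.5Q = 6 + 2Q gives Q* = 36, P* = 78.
At the ceiling price 32, quantity supplied is (32 - 6)/2 = 13; supply is the short side, so Q = 13 trades at P = 32.
PS goes from (1/2)(36)(72) = 1296 to 169 (computed as (32 - 6)(13) - (1/2)(2)(13)^2), a change of -1127.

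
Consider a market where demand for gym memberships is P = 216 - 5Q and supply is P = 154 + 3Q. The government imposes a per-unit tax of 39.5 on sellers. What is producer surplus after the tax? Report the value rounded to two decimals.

11.87

Pre-tax equilibrium: 216 - 5Q = 154 + 3Q gives Q* = 7.75, P* = 177.25.
With the tax, sellers need 39.5 more per unit: 216 - 5Q = 154 + 3Q + 39.5, so Q_t = 2.8125. Buyers pay P_b = 201.9375; sellers receive P_s = P_b - 39.5 = 162.4375.
Producer surplus is the triangle above supply below P_s: (1/2)(2.8125)(162.4375 - 154) = 11.8652.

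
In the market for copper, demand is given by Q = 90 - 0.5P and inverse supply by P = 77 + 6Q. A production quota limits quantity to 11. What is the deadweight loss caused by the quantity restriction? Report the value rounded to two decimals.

Rewriting demand in inverse form: P = 180 - 2Q.
Unrestricted equilibrium: Q* = (180 - 77)/(2 + 6) = 12.875.
At Q = 11 the demand price is 180 - 2(11) = 158 and the supply price is 77 + 6(11) = 143.
Deadweight loss is the triangle between the curves from 11 to 12.875: (1/2)(158 - 143)(12.875 - 11) = 14.0625.

14.06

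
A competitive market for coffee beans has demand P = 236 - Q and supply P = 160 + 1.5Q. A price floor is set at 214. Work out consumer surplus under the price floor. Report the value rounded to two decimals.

242.00

Free-market equilibrium: 236 - Q = 160 + 1.5Q gives Q* = 30.4, P* = 205.6.
At the floor price 214, quantity demanded is (236 - 214)/1 = 22; demand is the short side, so Q = 22 trades at P = 214.
CS is the triangle under demand above 214: (1/2)(22)(236 - 214) = 242.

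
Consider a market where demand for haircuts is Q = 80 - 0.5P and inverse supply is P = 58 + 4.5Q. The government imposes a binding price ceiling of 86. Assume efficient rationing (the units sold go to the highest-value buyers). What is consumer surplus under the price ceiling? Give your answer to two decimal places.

Rewriting demand in inverse form: P = 160 - 2Q.
Without the control, 160 - 2Q = 58 + 4.5Q so Q* = 15.6923 and P* = 128.6154.
At the ceiling price 86, quantity supplied is (86 - 58)/4.5 = 6.2222; supply is the short side, so Q = 6.2222 trades at P = 86.
The demand price at Q = 6.2222 is 147.5556. CS is the trapezoid between demand and 86 over [0, 6.2222]: (1/2)[(160 - 86) + (147.5556 - 86)](6.2222) = 421.7284.

421.73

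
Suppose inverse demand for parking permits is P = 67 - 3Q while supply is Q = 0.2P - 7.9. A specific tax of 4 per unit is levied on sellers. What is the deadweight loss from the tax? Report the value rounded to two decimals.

Rewriting supply in inverse form: P = 39.5 + 5Q.
Pre-tax equilibrium: 67 - 3Q = 39.5 + 5Q gives Q* = 3.4375, P* = 56.6875.
With the tax, sellers need 4 more per unit: 67 - 3Q = 39.5 + 5Q + 4, so Q_t = 2.9375. Buyers pay P_b = 58.1875; sellers receive P_s = P_b - 4 = 54.1875.
The welfare triangle lost has base Q* - Q_t = 0.5 and height t = 4, so DWL = (1/2)(0.5)(4) = 1.

1.00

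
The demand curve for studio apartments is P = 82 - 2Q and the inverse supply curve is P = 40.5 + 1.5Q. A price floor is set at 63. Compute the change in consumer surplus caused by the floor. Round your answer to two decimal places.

-50.34

Without the control, 82 - 2Q = 40.5 + 1.5Q so Q* = 11.8571 and P* = 58.2857.
At the floor price 63, quantity demanded is (82 - 63)/2 = 9.5; demand is the short side, so Q = 9.5 trades at P = 63.
CS goes from (1/2)(11.8571)(23.7143) = 140.5918 to 90.25 (computed as (82 - 63)(9.5) - (1/2)(2)(9.5)^2), a change of -50.3418.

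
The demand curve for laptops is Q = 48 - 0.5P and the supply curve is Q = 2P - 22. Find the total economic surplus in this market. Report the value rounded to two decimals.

1445.00

Rewriting demand in inverse form: P = 96 - 2Q.
Rewriting supply in inverse form: P = 11 + 0.5Q.
Equilibrium: 96 - 2Q = 11 + 0.5Q, so Q* = 34 and P* = 28.
Total surplus is the full triangle between the curves from 0 to Q*: (1/2)(34)(96 - 11) = 1445.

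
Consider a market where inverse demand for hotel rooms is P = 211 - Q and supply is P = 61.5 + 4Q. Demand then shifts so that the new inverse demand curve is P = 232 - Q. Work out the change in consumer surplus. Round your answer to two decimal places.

Initial equilibrium: Q_0 = 29.9, P_0 = 181.1; CS_0 = (1/2)(29.9)(29.9) = 447.005, PS_0 = (1/2)(29.9)(119.6) = 1788.02.
New equilibrium: 232 - Q = 61.5 + 4Q gives Q_1 = 34.1, P_1 = 197.9; CS_1 = 581.405, PS_1 = 2325.62.
Change in consumer surplus = 581.405 - 447.005 = 134.4.

134.40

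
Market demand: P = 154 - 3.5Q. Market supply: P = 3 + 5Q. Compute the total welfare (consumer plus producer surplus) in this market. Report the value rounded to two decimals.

Equilibrium: 154 - 3.5Q = 3 + 5Q, so Q* = 17.7647 and P* = 91.8235.
Total surplus is the full triangle between the curves from 0 to Q*: (1/2)(17.7647)(154 - 3) = 1341.2353.

1341.24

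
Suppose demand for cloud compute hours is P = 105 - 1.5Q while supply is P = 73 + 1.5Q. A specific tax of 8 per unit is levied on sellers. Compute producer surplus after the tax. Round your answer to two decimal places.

48.00

Pre-tax equilibrium: 105 - 1.5Q = 73 + 1.5Q gives Q* = 10.6667, P* = 89.
A tax on sellers shifts supply up by 8: 105 - 1.5Q = 73 + 1.5Q + 8, so Q_t = 8. Buyers pay P_b = 93; sellers receive P_s = P_b - 8 = 85.
PS = (1/2)(Q_t)(P_s - 73) = (1/2)(8)(12) = 48.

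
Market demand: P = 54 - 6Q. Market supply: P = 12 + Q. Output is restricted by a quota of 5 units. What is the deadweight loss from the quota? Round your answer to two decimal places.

Unrestricted equilibrium: Q* = (54 - 12)/(6 + 1) = 6.
At Q = 5 the demand price is 54 - 6(5) = 24 and the supply price is 12 + (5) = 17.
Deadweight loss is the triangle between the curves from 5 to 6: (1/2)(24 - 17)(6 - 5) = 3.5.

3.50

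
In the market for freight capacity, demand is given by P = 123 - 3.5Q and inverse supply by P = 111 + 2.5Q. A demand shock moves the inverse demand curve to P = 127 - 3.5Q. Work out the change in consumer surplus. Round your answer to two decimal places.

5.44

Initial equilibrium: Q_0 = 2, P_0 = 116; CS_0 = (1/2)(2)(7) = 7, PS_0 = (1/2)(2)(5) = 5.
New equilibrium: 127 - 3.5Q = 111 + 2.5Q gives Q_1 = 2.6667, P_1 = 117.6667; CS_1 = 12.4444, PS_1 = 8.8889.
Change in consumer surplus = 12.4444 - 7 = 5.4444.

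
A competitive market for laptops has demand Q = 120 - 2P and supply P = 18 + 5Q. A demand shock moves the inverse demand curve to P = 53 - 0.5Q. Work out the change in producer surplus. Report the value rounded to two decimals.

Rewriting demand in inverse form: P = 60 - 0.5Q.
Initial equilibrium: Q_0 = 7.6364, P_0 = 56.1818; CS_0 = (1/2)(7.6364)(3.8182) = 14.5785, PS_0 = (1/2)(7.6364)(38.1818) = 145.7851.
New equilibrium: 53 - 0.5Q = 18 + 5Q gives Q_1 = 6.3636, P_1 = 49.8182; CS_1 = 10.124, PS_1 = 101.2397.
Change in producer surplus = 101.2397 - 145.7851 = -44.5455.

-44.55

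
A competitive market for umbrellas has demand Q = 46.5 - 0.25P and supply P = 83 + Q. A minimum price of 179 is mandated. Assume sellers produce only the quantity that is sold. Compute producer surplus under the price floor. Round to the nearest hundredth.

166.47

Rewriting demand in inverse form: P = 186 - 4Q.
Free-market equilibrium: 186 - 4Q = 83 + Q gives Q* = 20.6, P* = 103.6.
At P = 179, buyers demand (186 - 179)/4 = 1.75 while sellers would supply more, so the quantity traded is 1.75 at price 179.
The supply price at Q = 1.75 is 84.75. PS is the trapezoid between 179 and supply over [0, 1.75]: (1/2)[(179 - 83) + (179 - 84.75)](1.75) = 166.4688.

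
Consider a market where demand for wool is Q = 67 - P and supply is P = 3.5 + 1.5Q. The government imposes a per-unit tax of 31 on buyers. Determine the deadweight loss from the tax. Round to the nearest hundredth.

192.20

Rewriting demand in inverse form: P = 67 - Q.
Without the tax, 67 - Q = 3.5 + 1.5Q so Q* = 25.4 and P* = 41.6.
With the tax, buyers' net willingness to pay falls by 31: (67 - 31) - Q = 3.5 + 1.5Q, so Q_t = 13. Buyers pay P_b = 54; sellers receive P_s = P_b - 31 = 23.
Deadweight loss is the triangle between the curves from Q_t to Q*: (1/2)(25.4 - 13)(31) = 192.2.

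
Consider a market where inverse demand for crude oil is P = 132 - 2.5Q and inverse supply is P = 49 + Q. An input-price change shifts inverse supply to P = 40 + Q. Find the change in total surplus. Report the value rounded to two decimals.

225.00

Initial equilibrium: Q_0 = 23.7143, P_0 = 72.7143; CS_0 = (1/2)(23.7143)(59.2857) = 702.9592, PS_0 = (1/2)(23.7143)(23.7143) = 281.1837.
New equilibrium: 132 - 2.5Q = 40 + Q gives Q_1 = 26.2857, P_1 = 66.2857; CS_1 = 863.6735, PS_1 = 345.4694.
Change in total surplus = (863.6735 + 345.4694) - (702.9592 + 281.1837) = 225.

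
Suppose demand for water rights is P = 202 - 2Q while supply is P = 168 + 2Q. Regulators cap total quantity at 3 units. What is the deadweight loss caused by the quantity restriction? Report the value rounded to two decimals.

60.50

Unrestricted equilibrium: Q* = (202 - 168)/(2 + 2) = 8.5.
At Q = 3 the demand price is 202 - 2(3) = 196 and the supply price is 168 + 2(3) = 174.
DWL = (1/2)(gap between curves at 3) x (Q* - 3) = (1/2)(22)(5.5) = 60.5.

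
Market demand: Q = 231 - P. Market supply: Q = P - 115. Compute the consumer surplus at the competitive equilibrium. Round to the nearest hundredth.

1682.00

Rewriting demand in inverse form: P = 231 - Q.
Rewriting supply in inverse form: P = 115 + Q.
Setting demand equal to supply, 116 = 2Q, so Q* = 58 and P* = 173.
CS is the area between the demand curve and P* from 0 to Q*: (1/2)(58)(58) = 1682.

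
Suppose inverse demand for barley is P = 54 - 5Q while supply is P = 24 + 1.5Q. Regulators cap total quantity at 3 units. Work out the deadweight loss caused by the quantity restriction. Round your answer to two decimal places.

Unrestricted equilibrium: Q* = (54 - 24)/(5 + 1.5) = 4.6154.
At Q = 3 the demand price is 54 - 5(3) = 39 and the supply price is 24 + 1.5(3) = 28.5.
DWL = (1/2)(gap between curves at 3) x (Q* - 3) = (1/2)(10.5)(1.6154) = 8.4808.

8.48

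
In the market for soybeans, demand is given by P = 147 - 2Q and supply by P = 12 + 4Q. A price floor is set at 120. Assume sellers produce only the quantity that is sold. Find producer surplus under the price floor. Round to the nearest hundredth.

1093.50

Free-market equilibrium: 147 - 2Q = 12 + 4Q gives Q* = 22.5, P* = 102.
At P = 120, buyers demand (147 - 120)/2 = 13.5 while sellers would supply more, so the quantity traded is 13.5 at price 120.
The supply price at Q = 13.5 is 66. PS is the trapezoid between 120 and supply over [0, 13.5]: (1/2)[(120 - 12) + (120 - 66)](13.5) = 1093.5.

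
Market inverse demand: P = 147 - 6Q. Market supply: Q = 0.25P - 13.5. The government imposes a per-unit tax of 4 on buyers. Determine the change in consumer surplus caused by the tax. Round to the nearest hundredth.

Rewriting supply in inverse form: P = 54 + 4Q.
Without the tax, 147 - 6Q = 54 + 4Q so Q* = 9.3 and P* = 91.2.
With the tax, buyers' net willingness to pay falls by 4: (147 - 4) - 6Q = 54 + 4Q, so Q_t = 8.9. Buyers pay P_b = 93.6; sellers receive P_s = P_b - 4 = 89.6.
Consumers lose the trapezoid between P* and P_b out to Q_t plus the triangle from Q_t to Q*: change in CS = 237.63 - 259.47 = -21.84.

-21.84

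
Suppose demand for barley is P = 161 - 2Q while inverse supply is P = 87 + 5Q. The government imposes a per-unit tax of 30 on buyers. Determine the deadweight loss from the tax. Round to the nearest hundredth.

64.29

Without the tax, 161 - 2Q = 87 + 5Q so Q* = 10.5714 and P* = 139.8571.
With the tax, buyers' net willingness to pay falls by 30: (161 - 30) - 2Q = 87 + 5Q, so Q_t = 6.2857. Buyers pay P_b = 148.4286; sellers receive P_s = P_b - 30 = 118.4286.
Deadweight loss is the triangle between the curves from Q_t to Q*: (1/2)(10.5714 - 6.2857)(30) = 64.2857.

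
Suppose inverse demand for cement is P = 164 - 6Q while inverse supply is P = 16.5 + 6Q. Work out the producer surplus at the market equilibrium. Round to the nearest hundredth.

Equilibrium: 164 - 6Q = 16.5 + 6Q, so Q* = 12.2917 and P* = 90.25.
PS is the area between P* and the supply curve from 0 to Q*: (1/2)(12.2917)(73.75) = 453.2552.

453.26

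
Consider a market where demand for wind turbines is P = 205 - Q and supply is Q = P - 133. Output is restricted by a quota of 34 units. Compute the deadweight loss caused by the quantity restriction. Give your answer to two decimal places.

4.00

Rewriting supply in inverse form: P = 133 + Q.
Unrestricted equilibrium: Q* = (205 - 133)/(1 + 1) = 36.
At Q = 34 the demand price is 205 - (34) = 171 and the supply price is 133 + (34) = 167.
DWL = (1/2)(gap between curves at 34) x (Q* - 34) = (1/2)(4)(2) = 4.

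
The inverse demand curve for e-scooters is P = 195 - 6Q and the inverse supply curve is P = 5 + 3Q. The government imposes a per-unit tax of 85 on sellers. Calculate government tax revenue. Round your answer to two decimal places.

Without the tax, 195 - 6Q = 5 + 3Q so Q* = 21.1111 and P* = 68.3333.
With the tax, sellers need 85 more per unit: 195 - 6Q = 5 + 3Q + 85, so Q_t = 11.6667. Buyers pay P_b = 125; sellers receive P_s = P_b - 85 = 40.
Tax revenue = t x Q_t = 85 x 11.6667 = 991.6667.

991.67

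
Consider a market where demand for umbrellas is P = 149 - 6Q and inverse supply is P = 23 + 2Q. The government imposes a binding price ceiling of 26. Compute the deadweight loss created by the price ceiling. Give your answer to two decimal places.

Without the control, 149 - 6Q = 23 + 2Q so Q* = 15.75 and P* = 54.5.
At P = 26, sellers supply (26 - 23)/2 = 1.5 while buyers want more, so the quantity traded is 1.5 at price 26.
The lost-trades triangle has base Q* - 1.5 = 14.25 and height equal to the gap between the curves at Q = 1.5, which is 140 - 26 = 114. DWL = (1/2)(14.25)(114) = 812.25.

812.25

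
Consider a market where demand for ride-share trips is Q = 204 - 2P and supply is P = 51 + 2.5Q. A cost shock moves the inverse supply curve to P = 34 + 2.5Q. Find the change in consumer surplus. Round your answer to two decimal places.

Rewriting demand in inverse form: P = 102 - 0.5Q.
Initial equilibrium: Q_0 = 17, P_0 = 93.5; CS_0 = (1/2)(17)(8.5) = 72.25, PS_0 = (1/2)(17)(42.5) = 361.25.
New equilibrium: 102 - 0.5Q = 34 + 2.5Q gives Q_1 = 22.6667, P_1 = 90.6667; CS_1 = 128.4444, PS_1 = 642.2222.
Change in consumer surplus = 128.4444 - 72.25 = 56.1944.

56.19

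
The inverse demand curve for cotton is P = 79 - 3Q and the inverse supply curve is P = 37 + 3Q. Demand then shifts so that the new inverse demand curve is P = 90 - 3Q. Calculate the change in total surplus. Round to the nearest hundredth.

87.08

Initial equilibrium: Q_0 = 7, P_0 = 58; CS_0 = (1/2)(7)(21) = 73.5, PS_0 = (1/2)(7)(21) = 73.5.
New equilibrium: 90 - 3Q = 37 + 3Q gives Q_1 = 8.8333, P_1 = 63.5; CS_1 = 117.0417, PS_1 = 117.0417.
Change in total surplus = (117.0417 + 117.0417) - (73.5 + 73.5) = 87.0833.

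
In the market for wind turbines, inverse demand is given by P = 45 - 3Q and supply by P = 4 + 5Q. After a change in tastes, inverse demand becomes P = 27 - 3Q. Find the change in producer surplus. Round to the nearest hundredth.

Initial equilibrium: Q_0 = 5.125, P_0 = 29.625; CS_0 = (1/2)(5.125)(15.375) = 39.3984, PS_0 = (1/2)(5.125)(25.625) = 65.6641.
New equilibrium: 27 - 3Q = 4 + 5Q gives Q_1 = 2.875, P_1 = 18.375; CS_1 = 12.3984, PS_1 = 20.6641.
Change in producer surplus = 20.6641 - 65.6641 = -45.

-45.00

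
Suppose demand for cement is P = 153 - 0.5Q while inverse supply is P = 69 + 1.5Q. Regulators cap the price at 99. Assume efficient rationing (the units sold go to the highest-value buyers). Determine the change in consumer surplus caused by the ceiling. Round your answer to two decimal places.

539.00

Free-market equilibrium: 153 - 0.5Q = 69 + 1.5Q gives Q* = 42, P* = 132.
At P = 99, sellers supply (99 - 69)/1.5 = 20 while buyers want more, so the quantity traded is 20 at price 99.
CS goes from (1/2)(42)(21) = 441 to 980 (computed as (153 - 99)(20) - (1/2)(0.5)(20)^2), a change of 539.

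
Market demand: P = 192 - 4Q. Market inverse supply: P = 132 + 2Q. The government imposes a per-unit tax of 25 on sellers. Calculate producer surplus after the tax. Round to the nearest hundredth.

34.03

Without the tax, 192 - 4Q = 132 + 2Q so Q* = 10 and P* = 152.
A tax on sellers shifts supply up by 25: 192 - 4Q = 132 + 2Q + 25, so Q_t = 5.8333. Buyers pay P_b = 168.6667; sellers receive P_s = P_b - 25 = 143.6667.
Producer surplus is the triangle above supply below P_s: (1/2)(5.8333)(143.6667 - 132) = 34.0278.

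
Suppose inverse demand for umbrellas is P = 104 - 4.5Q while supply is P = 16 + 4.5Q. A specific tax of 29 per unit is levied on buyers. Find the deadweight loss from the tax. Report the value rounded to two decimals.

46.72

Pre-tax equilibrium: 104 - 4.5Q = 16 + 4.5Q gives Q* = 9.7778, P* = 60.
A tax on buyers shifts demand down by 29: (104 - 29) - 4.5Q = 16 + 4.5Q, so Q_t = 6.5556. Buyers pay P_b = 74.5; sellers receive P_s = P_b - 29 = 45.5.
Deadweight loss is the triangle between the curves from Q_t to Q*: (1/2)(9.7778 - 6.5556)(29) = 46.7222.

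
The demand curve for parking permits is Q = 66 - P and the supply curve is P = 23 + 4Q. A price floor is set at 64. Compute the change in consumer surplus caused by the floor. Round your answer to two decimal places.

-34.98

Rewriting demand in inverse form: P = 66 - Q.
Free-market equilibrium: 66 - Q = 23 + 4Q gives Q* = 8.6, P* = 57.4.
At the floor price 64, quantity demanded is (66 - 64)/1 = 2; demand is the short side, so Q = 2 trades at P = 64.
CS goes from (1/2)(8.6)(8.6) = 36.98 to 2 (computed as (66 - 64)(2) - (1/2)(1)(2)^2), a change of -34.98.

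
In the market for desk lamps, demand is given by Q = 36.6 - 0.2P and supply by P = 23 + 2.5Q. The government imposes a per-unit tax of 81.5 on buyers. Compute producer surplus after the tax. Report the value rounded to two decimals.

Rewriting demand in inverse form: P = 183 - 5Q.
Without the tax, 183 - 5Q = 23 + 2.5Q so Q* = 21.3333 and P* = 76.3333.
With the tax, buyers' net willingness to pay falls by 81.5: (183 - 81.5) - 5Q = 23 + 2.5Q, so Q_t = 10.4667. Buyers pay P_b = 130.6667; sellers receive P_s = P_b - 81.5 = 49.1667.
PS = (1/2)(Q_t)(P_s - 23) = (1/2)(10.4667)(26.1667) = 136.9389.

136.94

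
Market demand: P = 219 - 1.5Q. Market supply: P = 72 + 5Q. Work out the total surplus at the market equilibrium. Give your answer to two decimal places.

1662.23

Setting demand equal to supply, 147 = 6.5Q, so Q* = 22.6154 and P* = 185.0769.
CS = (1/2)(22.6154)(33.9231) = 383.5917 and PS = (1/2)(22.6154)(113.0769) = 1278.6391, so total surplus = 1662.2308.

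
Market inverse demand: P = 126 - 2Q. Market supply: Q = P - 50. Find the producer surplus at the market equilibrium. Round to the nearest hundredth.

Rewriting supply in inverse form: P = 50 + Q.
Set 126 - 2Q = 50 + Q, which gives 76 = 3Q, so Q* = 25.3333 and P* = 126 - 2(25.3333) = 75.3333.
PS is the area between P* and the supply curve from 0 to Q*: (1/2)(25.3333)(25.3333) = 320.8889.

320.89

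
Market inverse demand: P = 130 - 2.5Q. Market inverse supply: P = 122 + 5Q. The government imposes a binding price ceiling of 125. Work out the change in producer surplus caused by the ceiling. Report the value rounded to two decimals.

-1.94

Without the control, 130 - 2.5Q = 122 + 5Q so Q* = 1.0667 and P* = 127.3333.
At the ceiling price 125, quantity supplied is (125 - 122)/5 = 0.6; supply is the short side, so Q = 0.6 trades at P = 125.
PS goes from (1/2)(1.0667)(5.3333) = 2.8444 to 0.9 (computed as (125 - 122)(0.6) - (1/2)(5)(0.6)^2), a change of -1.9444.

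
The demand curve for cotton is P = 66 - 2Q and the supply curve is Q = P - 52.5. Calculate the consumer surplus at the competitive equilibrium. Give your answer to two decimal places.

Rewriting supply in inverse form: P = 52.5 + Q.
Set 66 - 2Q = 52.5 + Q, which gives 13.5 = 3Q, so Q* = 4.5 and P* = 66 - 2(4.5) = 57.
Consumer surplus is the triangle under demand above P*: (1/2)(4.5)(66 - 57) = (1/2)(4.5)(9) = 20.25.

20.25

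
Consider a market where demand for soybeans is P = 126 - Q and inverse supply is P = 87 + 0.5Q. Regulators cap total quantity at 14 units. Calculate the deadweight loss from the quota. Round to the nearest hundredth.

Without the quota, 126 - Q = 87 + 0.5Q gives Q* = 26.
At Q = 14 the demand price is 126 - (14) = 112 and the supply price is 87 + 0.5(14) = 94.
Deadweight loss is the triangle between the curves from 14 to 26: (1/2)(112 - 94)(26 - 14) = 108.

108.00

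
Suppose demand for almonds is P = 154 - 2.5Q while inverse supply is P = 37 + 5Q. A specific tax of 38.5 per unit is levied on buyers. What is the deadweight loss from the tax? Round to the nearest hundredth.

98.82

Pre-tax equilibrium: 154 - 2.5Q = 37 + 5Q gives Q* = 15.6, P* = 115.
With the tax, buyers' net willingness to pay falls by 38.5: (154 - 38.5) - 2.5Q = 37 + 5Q, so Q_t = 10.4667. Buyers pay P_b = 127.8333; sellers receive P_s = P_b - 38.5 = 89.3333.
The welfare triangle lost has base Q* - Q_t = 5.1333 and height t = 38.5, so DWL = (1/2)(5.1333)(38.5) = 98.8167.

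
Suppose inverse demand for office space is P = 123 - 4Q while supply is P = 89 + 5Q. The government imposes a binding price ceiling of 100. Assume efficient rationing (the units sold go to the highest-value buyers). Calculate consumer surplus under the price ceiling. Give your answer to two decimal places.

40.92

Free-market equilibrium: 123 - 4Q = 89 + 5Q gives Q* = 3.7778, P* = 107.8889.
At P = 100, sellers supply (100 - 89)/5 = 2.2 while buyers want more, so the quantity traded is 2.2 at price 100.
The demand price at Q = 2.2 is 114.2. CS is the trapezoid between demand and 100 over [0, 2.2]: (1/2)[(123 - 100) + (114.2 - 100)](2.2) = 40.92.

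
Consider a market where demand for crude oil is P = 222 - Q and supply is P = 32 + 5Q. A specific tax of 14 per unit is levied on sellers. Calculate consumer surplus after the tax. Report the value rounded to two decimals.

Without the tax, 222 - Q = 32 + 5Q so Q* = 31.6667 and P* = 190.3333.
A tax on sellers shifts supply up by 14: 222 - Q = 32 + 5Q + 14, so Q_t = 29.3333. Buyers pay P_b = 192.6667; sellers receive P_s = P_b - 14 = 178.6667.
Consumer surplus is the triangle under demand above P_b: (1/2)(29.3333)(222 - 192.6667) = 430.2222.

430.22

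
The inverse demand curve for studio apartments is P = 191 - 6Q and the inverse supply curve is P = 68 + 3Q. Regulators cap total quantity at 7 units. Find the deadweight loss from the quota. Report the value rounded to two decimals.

Unrestricted equilibrium: Q* = (191 - 68)/(6 + 3) = 13.6667.
At Q = 7 the demand price is 191 - 6(7) = 149 and the supply price is 68 + 3(7) = 89.
Deadweight loss is the triangle between the curves from 7 to 13.6667: (1/2)(149 - 89)(13.6667 - 7) = 200.

200.00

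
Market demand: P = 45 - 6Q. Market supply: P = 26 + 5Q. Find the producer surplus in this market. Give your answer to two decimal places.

7.46

Equilibrium: 45 - 6Q = 26 + 5Q, so Q* = 1.7273 and P* = 34.6364.
The supply curve's price intercept is 26, so PS = (1/2)(Q*)(P* - 26) = (1/2)(1.7273)(8.6364) = 7.4587.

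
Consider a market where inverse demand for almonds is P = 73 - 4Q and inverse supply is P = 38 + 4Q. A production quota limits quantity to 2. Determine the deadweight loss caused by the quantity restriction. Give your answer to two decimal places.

22.56

Unrestricted equilibrium: Q* = (73 - 38)/(4 + 4) = 4.375.
At Q = 2 the demand price is 73 - 4(2) = 65 and the supply price is 38 + 4(2) = 46.
DWL = (1/2)(gap between curves at 2) x (Q* - 2) = (1/2)(19)(2.375) = 22.5625.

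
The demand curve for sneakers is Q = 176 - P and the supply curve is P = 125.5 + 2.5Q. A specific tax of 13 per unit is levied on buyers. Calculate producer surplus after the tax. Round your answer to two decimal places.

Rewriting demand in inverse form: P = 176 - Q.
Without the tax, 176 - Q = 125.5 + 2.5Q so Q* = 14.4286 and P* = 161.5714.
A tax on buyers shifts demand down by 13: (176 - 13) - Q = 125.5 + 2.5Q, so Q_t = 10.7143. Buyers pay P_b = 165.2857; sellers receive P_s = P_b - 13 = 152.2857.
Producer surplus is the triangle above supply below P_s: (1/2)(10.7143)(152.2857 - 125.5) = 143.4949.

143.49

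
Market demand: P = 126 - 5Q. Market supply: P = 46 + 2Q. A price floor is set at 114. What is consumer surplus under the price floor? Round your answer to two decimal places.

Free-market equilibrium: 126 - 5Q = 46 + 2Q gives Q* = 11.4286, P* = 68.8571.
At P = 114, buyers demand (126 - 114)/5 = 2.4 while sellers would supply more, so the quantity traded is 2.4 at price 114.
CS is the triangle under demand above 114: (1/2)(2.4)(126 - 114) = 14.4.

14.40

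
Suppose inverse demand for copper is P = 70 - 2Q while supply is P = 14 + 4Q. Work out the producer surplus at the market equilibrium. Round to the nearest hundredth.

Set 70 - 2Q = 14 + 4Q, which gives 56 = 6Q, so Q* = 9.3333 and P* = 70 - 2(9.3333) = 51.3333.
Producer surplus is the triangle above supply below P*: (1/2)(9.3333)(51.3333 - 14) = (1/2)(9.3333)(37.3333) = 174.2222.

174.22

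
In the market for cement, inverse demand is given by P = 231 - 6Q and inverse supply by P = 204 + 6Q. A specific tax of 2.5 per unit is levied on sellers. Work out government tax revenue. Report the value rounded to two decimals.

Pre-tax equilibrium: 231 - 6Q = 204 + 6Q gives Q* = 2.25, P* = 217.5.
A tax on sellers shifts supply up by 2.5: 231 - 6Q = 204 + 6Q + 2.5, so Q_t = 2.0417. Buyers pay P_b = 218.75; sellers receive P_s = P_b - 2.5 = 216.25.
Revenue is the tax times quantity traded: 2.5 x 2.0417 = 5.1042.

5.10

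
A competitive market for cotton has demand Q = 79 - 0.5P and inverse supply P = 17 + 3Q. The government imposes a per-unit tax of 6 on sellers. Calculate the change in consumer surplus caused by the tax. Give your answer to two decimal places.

-66.24

Rewriting demand in inverse form: P = 158 - 2Q.
Pre-tax equilibrium: 158 - 2Q = 17 + 3Q gives Q* = 28.2, P* = 101.6.
A tax on sellers shifts supply up by 6: 158 - 2Q = 17 + 3Q + 6, so Q_t = 27. Buyers pay P_b = 104; sellers receive P_s = P_b - 6 = 98.
Consumers lose the trapezoid between P* and P_b out to Q_t plus the triangle from Q_t to Q*: change in CS = 729 - 795.24 = -66.24.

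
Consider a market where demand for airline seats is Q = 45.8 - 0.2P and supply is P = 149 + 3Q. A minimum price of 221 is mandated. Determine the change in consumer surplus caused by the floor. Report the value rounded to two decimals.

-243.60

Rewriting demand in inverse form: P = 229 - 5Q.
Without the control, 229 - 5Q = 149 + 3Q so Q* = 10 and P* = 179.
At P = 221, buyers demand (229 - 221)/5 = 1.6 while sellers would supply more, so the quantity traded is 1.6 at price 221.
CS goes from (1/2)(10)(50) = 250 to 6.4 (computed as (229 - 221)(1.6) - (1/2)(5)(1.6)^2), a change of -243.6.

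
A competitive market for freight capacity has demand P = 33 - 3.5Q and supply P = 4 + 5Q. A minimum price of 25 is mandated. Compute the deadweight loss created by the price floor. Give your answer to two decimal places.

Free-market equilibrium: 33 - 3.5Q = 4 + 5Q gives Q* = 3.4118, P* = 21.0588.
At the floor price 25, quantity demanded is (33 - 25)/3.5 = 2.2857; demand is the short side, so Q = 2.2857 trades at P = 25.
The lost-trades triangle has base Q* - 2.2857 = 1.1261 and height equal to the gap between the curves at Q = 2.2857, which is 25 - 15.4286 = 9.5714. DWL = (1/2)(1.1261)(9.5714) = 5.389.

5.39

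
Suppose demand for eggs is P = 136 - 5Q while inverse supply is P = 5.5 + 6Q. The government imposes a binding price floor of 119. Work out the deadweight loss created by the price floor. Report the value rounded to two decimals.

Without the control, 136 - 5Q = 5.5 + 6Q so Q* = 11.8636 and P* = 76.6818.
At P = 119, buyers demand (136 - 119)/5 = 3.4 while sellers would supply more, so the quantity traded is 3.4 at price 119.
The lost-trades triangle has base Q* - 3.4 = 8.4636 and height equal to the gap between the curves at Q = 3.4, which is 119 - 25.9 = 93.1. DWL = (1/2)(8.4636)(93.1) = 393.9823.

393.98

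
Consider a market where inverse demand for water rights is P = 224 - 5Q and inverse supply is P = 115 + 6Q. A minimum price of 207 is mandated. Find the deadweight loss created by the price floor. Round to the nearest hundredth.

Without the control, 224 - 5Q = 115 + 6Q so Q* = 9.9091 and P* = 174.4545.
At P = 207, buyers demand (224 - 207)/5 = 3.4 while sellers would supply more, so the quantity traded is 3.4 at price 207.
At Q = 3.4 the demand price is 207 and the supply price is 135.4. Deadweight loss is the triangle between the curves from 3.4 to 9.9091: (1/2)(207 - 135.4)(9.9091 - 3.4) = 233.0255.

233.03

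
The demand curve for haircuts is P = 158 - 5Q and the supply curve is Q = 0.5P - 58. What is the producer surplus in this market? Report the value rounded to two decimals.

Rewriting supply in inverse form: P = 116 + 2Q.
Set 158 - 5Q = 116 + 2Q, which gives 42 = 7Q, so Q* = 6 and P* = 158 - 5(6) = 128.
PS is the area between P* and the supply curve from 0 to Q*: (1/2)(6)(12) = 36.

36.00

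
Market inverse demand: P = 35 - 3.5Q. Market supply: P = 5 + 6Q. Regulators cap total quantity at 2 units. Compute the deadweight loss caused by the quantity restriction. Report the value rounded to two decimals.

Without the quota, 35 - 3.5Q = 5 + 6Q gives Q* = 3.1579.
At Q = 2 the demand price is 35 - 3.5(2) = 28 and the supply price is 5 + 6(2) = 17.
DWL = (1/2)(gap between curves at 2) x (Q* - 2) = (1/2)(11)(1.1579) = 6.3684.

6.37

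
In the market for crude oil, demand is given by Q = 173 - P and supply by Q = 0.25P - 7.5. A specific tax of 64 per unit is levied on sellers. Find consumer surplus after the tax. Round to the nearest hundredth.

124.82

Rewriting demand in inverse form: P = 173 - Q.
Rewriting supply in inverse form: P = 30 + 4Q.
Without the tax, 173 - Q = 30 + 4Q so Q* = 28.6 and P* = 144.4.
With the tax, sellers need 64 more per unit: 173 - Q = 30 + 4Q + 64, so Q_t = 15.8. Buyers pay P_b = 157.2; sellers receive P_s = P_b - 64 = 93.2.
CS = (1/2)(Q_t)(173 - P_b) = (1/2)(15.8)(15.8) = 124.82.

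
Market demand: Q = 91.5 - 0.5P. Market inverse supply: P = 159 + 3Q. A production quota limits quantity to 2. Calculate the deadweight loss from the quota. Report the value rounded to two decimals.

Rewriting demand in inverse form: P = 183 - 2Q.
Unrestricted equilibrium: Q* = (183 - 159)/(2 + 3) = 4.8.
At Q = 2 the demand price is 183 - 2(2) = 179 and the supply price is 159 + 3(2) = 165.
Deadweight loss is the triangle between the curves from 2 to 4.8: (1/2)(179 - 165)(4.8 - 2) = 19.6.

19.60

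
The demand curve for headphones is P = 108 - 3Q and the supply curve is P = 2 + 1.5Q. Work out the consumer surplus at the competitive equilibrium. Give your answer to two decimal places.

Setting demand equal to supply, 106 = 4.5Q, so Q* = 23.5556 and P* = 37.3333.
CS is the area between the demand curve and P* from 0 to Q*: (1/2)(23.5556)(70.6667) = 832.2963.

832.30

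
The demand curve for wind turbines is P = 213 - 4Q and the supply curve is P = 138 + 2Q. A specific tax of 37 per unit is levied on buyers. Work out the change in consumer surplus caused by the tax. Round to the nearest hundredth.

Pre-tax equilibrium: 213 - 4Q = 138 + 2Q gives Q* = 12.5, P* = 163.
A tax on buyers shifts demand down by 37: (213 - 37) - 4Q = 138 + 2Q, so Q_t = 6.3333. Buyers pay P_b = 187.6667; sellers receive P_s = P_b - 37 = 150.6667.
Consumers lose the trapezoid between P* and P_b out to Q_t plus the triangle from Q_t to Q*: change in CS = 80.2222 - 312.5 = -232.2778.

-232.28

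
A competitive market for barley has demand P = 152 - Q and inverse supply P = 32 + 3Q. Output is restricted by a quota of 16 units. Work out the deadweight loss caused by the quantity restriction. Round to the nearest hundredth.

392.00

Unrestricted equilibrium: Q* = (152 - 32)/(1 + 3) = 30.
At Q = 16 the demand price is 152 - (16) = 136 and the supply price is 32 + 3(16) = 80.
Deadweight loss is the triangle between the curves from 16 to 30: (1/2)(136 - 80)(30 - 16) = 392.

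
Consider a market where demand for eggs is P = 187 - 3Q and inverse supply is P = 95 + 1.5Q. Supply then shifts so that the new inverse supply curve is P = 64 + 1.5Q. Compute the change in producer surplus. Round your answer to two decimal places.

246.85

Initial equilibrium: Q_0 = 20.4444, P_0 = 125.6667; CS_0 = (1/2)(20.4444)(61.3333) = 626.963, PS_0 = (1/2)(20.4444)(30.6667) = 313.4815.
New equilibrium: 187 - 3Q = 64 + 1.5Q gives Q_1 = 27.3333, P_1 = 105; CS_1 = 1120.6667, PS_1 = 560.3333.
Change in producer surplus = 560.3333 - 313.4815 = 246.8519.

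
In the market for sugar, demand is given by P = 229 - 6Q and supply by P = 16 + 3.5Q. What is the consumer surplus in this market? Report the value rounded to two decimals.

Setting demand equal to supply, 213 = 9.5Q, so Q* = 22.4211 and P* = 94.4737.
CS is the area between the demand curve and P* from 0 to Q*: (1/2)(22.4211)(134.5263) = 1508.1108.

1508.11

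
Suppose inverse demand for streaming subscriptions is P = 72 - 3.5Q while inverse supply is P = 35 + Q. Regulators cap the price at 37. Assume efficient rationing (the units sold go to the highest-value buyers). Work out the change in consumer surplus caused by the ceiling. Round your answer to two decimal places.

Without the control, 72 - 3.5Q = 35 + Q so Q* = 8.2222 and P* = 43.2222.
At P = 37, sellers supply (37 - 35)/1 = 2 while buyers want more, so the quantity traded is 2 at price 37.
CS goes from (1/2)(8.2222)(28.7778) = 118.3086 to 63 (computed as (72 - 37)(2) - (1/2)(3.5)(2)^2), a change of -55.3086.

-55.31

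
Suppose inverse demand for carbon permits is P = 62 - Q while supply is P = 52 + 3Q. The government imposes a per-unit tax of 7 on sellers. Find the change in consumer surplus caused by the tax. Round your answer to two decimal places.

-2.84

Without the tax, 62 - Q = 52 + 3Q so Q* = 2.5 and P* = 59.5.
A tax on sellers shifts supply up by 7: 62 - Q = 52 + 3Q + 7, so Q_t = 0.75. Buyers pay P_b = 61.25; sellers receive P_s = P_b - 7 = 54.25.
Consumers lose the trapezoid between P* and P_b out to Q_t plus the triangle from Q_t to Q*: change in CS = 0.2812 - 3.125 = -2.8438.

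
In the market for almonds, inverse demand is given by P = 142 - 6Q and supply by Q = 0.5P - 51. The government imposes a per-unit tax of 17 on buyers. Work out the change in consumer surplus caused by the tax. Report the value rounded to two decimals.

-50.20

Rewriting supply in inverse form: P = 102 + 2Q.
Pre-tax equilibrium: 142 - 6Q = 102 + 2Q gives Q* = 5, P* = 112.
A tax on buyers shifts demand down by 17: (142 - 17) - 6Q = 102 + 2Q, so Q_t = 2.875. Buyers pay P_b = 124.75; sellers receive P_s = P_b - 17 = 107.75.
CS falls from (1/2)(5)(30) = 75 to (1/2)(2.875)(17.25) = 24.7969, a change of -50.2031.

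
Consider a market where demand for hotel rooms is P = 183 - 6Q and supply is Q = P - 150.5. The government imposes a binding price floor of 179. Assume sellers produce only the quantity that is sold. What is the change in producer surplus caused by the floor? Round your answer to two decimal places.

Rewriting supply in inverse form: P = 150.5 + Q.
Without the control, 183 - 6Q = 150.5 + Q so Q* = 4.6429 and P* = 155.1429.
At P = 179, buyers demand (183 - 179)/6 = 0.6667 while sellers would supply more, so the quantity traded is 0.6667 at price 179.
PS goes from (1/2)(4.6429)(4.6429) = 10.7781 to 18.7778 (computed as (179 - 150.5)(0.6667) - (1/2)(1)(0.6667)^2), a change of 7.9997.

8.00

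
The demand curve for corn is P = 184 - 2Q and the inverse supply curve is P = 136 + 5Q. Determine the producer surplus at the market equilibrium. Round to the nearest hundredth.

Equilibrium: 184 - 2Q = 136 + 5Q, so Q* = 6.8571 and P* = 170.2857.
Producer surplus is the triangle above supply below P*: (1/2)(6.8571)(170.2857 - 136) = (1/2)(6.8571)(34.2857) = 117.551.

117.55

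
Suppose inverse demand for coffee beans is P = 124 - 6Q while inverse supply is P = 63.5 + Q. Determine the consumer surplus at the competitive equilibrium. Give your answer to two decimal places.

Setting demand equal to supply, 60.5 = 7Q, so Q* = 8.6429 and P* = 72.1429.
Consumer surplus is the triangle under demand above P*: (1/2)(8.6429)(124 - 72.1429) = (1/2)(8.6429)(51.8571) = 224.0969.

224.10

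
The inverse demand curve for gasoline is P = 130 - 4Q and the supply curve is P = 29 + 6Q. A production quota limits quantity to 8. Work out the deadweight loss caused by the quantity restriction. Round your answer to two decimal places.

22.05

Without the quota, 130 - 4Q = 29 + 6Q gives Q* = 10.1.
At Q = 8 the demand price is 130 - 4(8) = 98 and the supply price is 29 + 6(8) = 77.
DWL = (1/2)(gap between curves at 8) x (Q* - 8) = (1/2)(21)(2.1) = 22.05.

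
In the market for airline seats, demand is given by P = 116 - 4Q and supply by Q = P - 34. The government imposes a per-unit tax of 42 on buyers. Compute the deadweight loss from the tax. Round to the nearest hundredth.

Rewriting supply in inverse form: P = 34 + Q.
Without the tax, 116 - 4Q = 34 + Q so Q* = 16.4 and P* = 50.4.
With the tax, buyers' net willingness to pay falls by 42: (116 - 42) - 4Q = 34 + Q, so Q_t = 8. Buyers pay P_b = 84; sellers receive P_s = P_b - 42 = 42.
Deadweight loss is the triangle between the curves from Q_t to Q*: (1/2)(16.4 - 8)(42) = 176.4.

176.40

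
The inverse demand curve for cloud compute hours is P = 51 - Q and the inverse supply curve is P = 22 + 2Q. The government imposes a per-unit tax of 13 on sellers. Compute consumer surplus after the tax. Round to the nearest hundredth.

Pre-tax equilibrium: 51 - Q = 22 + 2Q gives Q* = 9.6667, P* = 41.3333.
A tax on sellers shifts supply up by 13: 51 - Q = 22 + 2Q + 13, so Q_t = 5.3333. Buyers pay P_b = 45.6667; sellers receive P_s = P_b - 13 = 32.6667.
Consumer surplus is the triangle under demand above P_b: (1/2)(5.3333)(51 - 45.6667) = 14.2222.

14.22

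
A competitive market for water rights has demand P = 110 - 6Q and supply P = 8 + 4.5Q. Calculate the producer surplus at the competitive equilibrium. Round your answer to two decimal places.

Equilibrium: 110 - 6Q = 8 + 4.5Q, so Q* = 9.7143 and P* = 51.7143.
The supply curve's price intercept is 8, so PS = (1/2)(Q*)(P* - 8) = (1/2)(9.7143)(43.7143) = 212.3265.

212.33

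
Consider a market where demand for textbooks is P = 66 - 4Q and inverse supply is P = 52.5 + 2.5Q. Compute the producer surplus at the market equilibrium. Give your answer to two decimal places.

Set 66 - 4Q = 52.5 + 2.5Q, which gives 13.5 = 6.5Q, so Q* = 2.0769 and P* = 66 - 4(2.0769) = 57.6923.
Producer surplus is the triangle above supply below P*: (1/2)(2.0769)(57.6923 - 52.5) = (1/2)(2.0769)(5.1923) = 5.392.

5.39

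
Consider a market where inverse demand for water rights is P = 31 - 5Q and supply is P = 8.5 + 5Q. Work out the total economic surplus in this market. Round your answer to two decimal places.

25.31

Setting demand equal to supply, 22.5 = 10Q, so Q* = 2.25 and P* = 19.75.
Total surplus is the full triangle between the curves from 0 to Q*: (1/2)(2.25)(31 - 8.5) = 25.3125.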